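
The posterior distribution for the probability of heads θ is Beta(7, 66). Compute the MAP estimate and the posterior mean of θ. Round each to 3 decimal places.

Mode = (7−1)/(7+66−2) = 6/71 = 0.085.
Mean = 7/(7+66) = 7/73 = 0.096.

MAP estimate = 0.085, posterior mean = 0.096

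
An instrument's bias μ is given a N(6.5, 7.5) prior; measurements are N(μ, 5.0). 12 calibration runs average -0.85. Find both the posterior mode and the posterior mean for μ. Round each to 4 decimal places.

Posterior for μ is Normal. Precision-weighted mean: (1/7.5·6.5 + 12/5.0·-0.85) / (1/7.5 + 12/5.0) = -0.4632.
A Normal posterior is symmetric, so mode = mean.

MAP: -0.4632. Posterior mean: -0.4632.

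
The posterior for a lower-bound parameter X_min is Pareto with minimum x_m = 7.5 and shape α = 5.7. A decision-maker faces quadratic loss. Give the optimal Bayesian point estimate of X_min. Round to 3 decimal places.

The Pareto density is strictly decreasing on [x_m, ∞), so the mode is x_m = 7.500.
Mean = α·x_m/(α−1) = 5.7·7.5/4.7 = 9.096.
Quadratic loss ⇒ the optimal estimator is the posterior mean.

9.096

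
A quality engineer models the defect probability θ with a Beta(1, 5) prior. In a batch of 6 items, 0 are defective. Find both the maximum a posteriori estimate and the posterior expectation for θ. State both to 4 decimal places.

θ_MAP = 0.0000, E[θ|data] = 0.0833

Posterior: Beta(1+0, 5+6) = Beta(1, 11).
Since α = 1 ≤ 1 and β > 1, the Beta density is monotone decreasing on [0,1]; the mode is at 0.
Mean = 1/(1+11) = 0.0833.
The posterior is right-skewed, so the mean exceeds the mode.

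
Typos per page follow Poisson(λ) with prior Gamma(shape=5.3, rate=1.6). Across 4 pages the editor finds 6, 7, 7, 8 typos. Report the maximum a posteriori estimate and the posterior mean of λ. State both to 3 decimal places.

MAP = 5.768; posterior mean = 5.946

Σ counts = 28. Posterior: Gamma(shape = 5.3+28 = 33.3, rate = 1.6+4 = 5.6).
Mode = (α−1)/β = 32.3/5.6 = 5.768.
Mean = α/β = 33.3/5.6 = 5.946.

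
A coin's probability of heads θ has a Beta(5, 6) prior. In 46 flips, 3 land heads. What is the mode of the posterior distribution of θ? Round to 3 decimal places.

0.127

Posterior: Beta(5+3, 6+43) = Beta(8, 49).
Mode = (8−1)/(8+49−2) = 7/55 = 0.127.
Mean = 8/(8+49) = 8/57 = 0.140.
This is the posterior mode — the MAP estimate.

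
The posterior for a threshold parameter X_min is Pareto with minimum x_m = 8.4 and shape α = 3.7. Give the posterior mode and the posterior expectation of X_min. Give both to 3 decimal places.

The Pareto density is strictly decreasing on [x_m, ∞), so the mode is x_m = 8.400.
Mean = α·x_m/(α−1) = 3.7·8.4/2.7 = 11.511.

MAP = 8.400; posterior mean = 11.511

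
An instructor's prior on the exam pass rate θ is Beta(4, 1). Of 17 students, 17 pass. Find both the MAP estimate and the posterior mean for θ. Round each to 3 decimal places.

Posterior: Beta(4+17, 1+0) = Beta(21, 1).
Since β = 1 ≤ 1 and α > 1, the Beta density is monotone increasing on [0,1]; the mode is at 1.
Mean = 21/(21+1) = 0.955.

MAP estimate = 1.000, posterior mean = 0.955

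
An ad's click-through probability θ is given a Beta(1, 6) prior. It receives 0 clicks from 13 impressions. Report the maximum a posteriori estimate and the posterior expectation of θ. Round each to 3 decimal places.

Posterior: Beta(1+0, 6+13) = Beta(1, 19).
Since α = 1 ≤ 1 and β > 1, the Beta density is monotone decreasing on [0,1]; the mode is at 0.
Mean = 1/(1+19) = 0.050.
Mean > mode: the posterior has a right tail.

θ_MAP = 0.000, E[θ|data] = 0.050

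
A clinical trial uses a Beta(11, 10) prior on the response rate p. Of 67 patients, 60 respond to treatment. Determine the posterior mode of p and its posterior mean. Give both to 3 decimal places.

Posterior: Beta(11+60, 10+7) = Beta(71, 17).
Mode = (71−1)/(71+17−2) = 70/86 = 0.814.
Mean = 71/(71+17) = 71/88 = 0.807.

posterior mode = 0.814, posterior mean = 0.807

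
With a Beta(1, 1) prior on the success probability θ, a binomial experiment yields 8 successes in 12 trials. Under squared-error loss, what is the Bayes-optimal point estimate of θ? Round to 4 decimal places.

Posterior: Beta(1+8, 1+4) = Beta(9, 5).
Mode = (9−1)/(9+5−2) = 8/12 = 0.6667.
With a flat prior the MAP equals the MLE, 8/12.
Mean = 9/(9+5) = 9/14 = 0.6429.
Squared-error loss ⇒ the optimal estimator is the posterior mean.

0.6429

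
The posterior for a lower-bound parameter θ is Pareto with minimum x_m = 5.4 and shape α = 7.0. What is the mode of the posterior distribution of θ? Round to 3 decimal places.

The Pareto density is strictly decreasing on [x_m, ∞), so the mode is x_m = 5.400.
Mean = α·x_m/(α−1) = 7.0·5.4/6.0 = 6.300.
This is the posterior mode — the MAP estimate.

5.400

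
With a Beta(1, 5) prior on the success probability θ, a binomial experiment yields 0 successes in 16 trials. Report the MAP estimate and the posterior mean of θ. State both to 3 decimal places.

Posterior: Beta(1+0, 5+16) = Beta(1, 21).
Since α = 1 ≤ 1 and β > 1, the Beta density is monotone decreasing on [0,1]; the mode is at 0.
Mean = 1/(1+21) = 0.045.

MAP estimate = 0.000, posterior mean = 0.045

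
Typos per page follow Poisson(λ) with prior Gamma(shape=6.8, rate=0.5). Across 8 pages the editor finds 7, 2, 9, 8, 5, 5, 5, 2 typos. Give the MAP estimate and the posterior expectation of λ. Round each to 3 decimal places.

Σ counts = 43. Posterior: Gamma(shape = 6.8+43 = 49.8, rate = 0.5+8 = 8.5).
Mode = (α−1)/β = 48.8/8.5 = 5.741.
Mean = α/β = 49.8/8.5 = 5.859.

MAP estimate = 5.741, posterior expectation = 5.859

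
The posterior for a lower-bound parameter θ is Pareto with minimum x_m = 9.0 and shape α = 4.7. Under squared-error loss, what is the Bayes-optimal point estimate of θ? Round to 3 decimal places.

11.432

The Pareto density is strictly decreasing on [x_m, ∞), so the mode is x_m = 9.000.
Mean = α·x_m/(α−1) = 4.7·9.0/3.7 = 11.432.
Squared-error loss ⇒ the optimal estimator is the posterior mean.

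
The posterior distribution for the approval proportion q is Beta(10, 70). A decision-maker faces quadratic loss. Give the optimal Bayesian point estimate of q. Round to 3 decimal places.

Mode = (10−1)/(10+70−2) = 9/78 = 0.115.
Mean = 10/(10+70) = 10/80 = 0.125.
Quadratic loss ⇒ the optimal estimator is the posterior mean.

0.125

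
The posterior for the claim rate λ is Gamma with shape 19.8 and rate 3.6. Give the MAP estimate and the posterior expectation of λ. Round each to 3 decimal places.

MAP estimate = 5.222, posterior expectation = 5.500

Mode = (α−1)/β = 18.8/3.6 = 5.222.
Mean = α/β = 19.8/3.6 = 5.500.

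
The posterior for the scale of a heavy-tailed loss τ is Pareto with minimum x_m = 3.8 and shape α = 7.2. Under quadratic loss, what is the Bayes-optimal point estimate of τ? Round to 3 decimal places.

The Pareto density is strictly decreasing on [x_m, ∞), so the mode is x_m = 3.800.
Mean = α·x_m/(α−1) = 7.2·3.8/6.2 = 4.413.
Quadratic loss ⇒ the optimal estimator is the posterior mean.

4.413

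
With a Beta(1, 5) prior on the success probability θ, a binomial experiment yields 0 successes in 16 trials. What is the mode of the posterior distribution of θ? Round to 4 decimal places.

Posterior: Beta(1+0, 5+16) = Beta(1, 21).
Since α = 1 ≤ 1 and β > 1, the Beta density is monotone decreasing on [0,1]; the mode is at 0.
Mean = 1/(1+21) = 0.0455.
This is the posterior mode — the MAP estimate.

0.0000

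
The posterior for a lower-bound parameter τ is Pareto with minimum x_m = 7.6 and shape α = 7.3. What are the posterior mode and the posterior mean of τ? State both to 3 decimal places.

τ_MAP = 7.600, E[τ|data] = 8.806

The Pareto density is strictly decreasing on [x_m, ∞), so the mode is x_m = 7.600.
Mean = α·x_m/(α−1) = 7.3·7.6/6.3 = 8.806.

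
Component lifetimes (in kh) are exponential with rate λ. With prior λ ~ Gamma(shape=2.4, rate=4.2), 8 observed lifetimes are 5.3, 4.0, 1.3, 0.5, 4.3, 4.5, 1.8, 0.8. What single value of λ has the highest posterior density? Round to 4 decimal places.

0.3521

Σ times = 22.5. Posterior: Gamma(shape = 2.4+8 = 10.4, rate = 4.2+22.5 = 26.7).
Mode = (α−1)/β = 9.4/26.7 = 0.3521.
Mean = α/β = 10.4/26.7 = 0.3895.
This is the posterior mode — the MAP estimate.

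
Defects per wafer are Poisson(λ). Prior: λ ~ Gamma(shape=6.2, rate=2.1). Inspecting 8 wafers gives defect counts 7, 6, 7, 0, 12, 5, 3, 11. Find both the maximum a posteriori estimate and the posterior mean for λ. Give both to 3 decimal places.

maximum a posteriori estimate = 5.564, posterior mean = 5.663

Σ counts = 51. Posterior: Gamma(shape = 6.2+51 = 57.2, rate = 2.1+8 = 10.1).
Mode = (α−1)/β = 56.2/10.1 = 5.564.
Mean = α/β = 57.2/10.1 = 5.663.
The mean is pulled above the mode by the posterior's right skew.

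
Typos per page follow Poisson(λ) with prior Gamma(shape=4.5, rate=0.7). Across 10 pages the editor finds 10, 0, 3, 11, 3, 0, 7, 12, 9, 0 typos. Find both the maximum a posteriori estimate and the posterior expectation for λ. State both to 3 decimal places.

maximum a posteriori estimate = 5.467, posterior expectation = 5.561

Σ counts = 55. Posterior: Gamma(shape = 4.5+55 = 59.5, rate = 0.7+10 = 10.7).
Mode = (α−1)/β = 58.5/10.7 = 5.467.
Mean = α/β = 59.5/10.7 = 5.561.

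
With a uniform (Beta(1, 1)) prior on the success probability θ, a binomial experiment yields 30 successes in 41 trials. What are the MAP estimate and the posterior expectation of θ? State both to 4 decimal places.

MAP = 0.7317; posterior mean = 0.7209

Posterior: Beta(1+30, 1+11) = Beta(31, 12).
Mode = (31−1)/(31+12−2) = 30/41 = 0.7317.
With a flat prior the MAP equals the MLE, 30/41.
Mean = 31/(31+12) = 31/43 = 0.7209.
Mode > mean: the posterior has a left tail.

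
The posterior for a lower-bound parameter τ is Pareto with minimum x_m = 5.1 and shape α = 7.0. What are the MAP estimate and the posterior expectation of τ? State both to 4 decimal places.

The Pareto density is strictly decreasing on [x_m, ∞), so the mode is x_m = 5.1000.
Mean = α·x_m/(α−1) = 7.0·5.1/6.0 = 5.9500.

MAP estimate = 5.1000, posterior expectation = 5.9500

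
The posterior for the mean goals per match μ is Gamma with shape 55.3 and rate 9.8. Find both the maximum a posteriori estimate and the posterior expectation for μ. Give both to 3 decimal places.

maximum a posteriori estimate = 5.541, posterior expectation = 5.643

Mode = (α−1)/β = 54.3/9.8 = 5.541.
Mean = α/β = 55.3/9.8 = 5.643.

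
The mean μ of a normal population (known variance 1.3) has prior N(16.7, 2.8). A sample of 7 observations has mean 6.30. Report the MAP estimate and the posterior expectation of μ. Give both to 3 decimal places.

Posterior for μ is Normal. Precision-weighted mean: (1/2.8·16.7 + 7/1.3·6.30) / (1/2.8 + 7/1.3) = 6.947.
A Normal posterior is symmetric, so mode = mean.

μ_MAP = 6.947, E[μ|data] = 6.947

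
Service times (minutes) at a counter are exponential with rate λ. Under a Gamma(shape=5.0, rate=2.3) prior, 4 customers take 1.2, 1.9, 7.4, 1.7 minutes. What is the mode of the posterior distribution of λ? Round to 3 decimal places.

0.552

Σ times = 12.2. Posterior: Gamma(shape = 5.0+4 = 9.0, rate = 2.3+12.2 = 14.5).
Mode = (α−1)/β = 8.0/14.5 = 0.552.
Mean = α/β = 9.0/14.5 = 0.621.
This is the posterior mode — the MAP estimate.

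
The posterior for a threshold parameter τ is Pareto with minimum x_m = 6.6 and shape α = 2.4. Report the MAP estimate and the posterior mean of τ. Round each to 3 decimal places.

The Pareto density is strictly decreasing on [x_m, ∞), so the mode is x_m = 6.600.
Mean = α·x_m/(α−1) = 2.4·6.6/1.4 = 11.314.
Mean > mode: the posterior has a right tail.

τ_MAP = 6.600, E[τ|data] = 11.314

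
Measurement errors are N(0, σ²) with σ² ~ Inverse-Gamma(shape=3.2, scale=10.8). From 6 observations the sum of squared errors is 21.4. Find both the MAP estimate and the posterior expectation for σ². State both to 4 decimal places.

MAP: 2.9861. Posterior mean: 4.1346.

Posterior: Inverse-Gamma(shape = 3.2+6/2 = 6.2, scale = 10.8+21.4/2 = 21.5).
Mode = β/(α+1) = 21.5/7.2 = 2.9861.
Mean = β/(α−1) = 21.5/5.2 = 4.1346.
Mean > mode: the posterior has a right tail.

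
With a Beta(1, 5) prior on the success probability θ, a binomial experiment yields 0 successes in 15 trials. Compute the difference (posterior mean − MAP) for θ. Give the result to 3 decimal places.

0.048

Posterior: Beta(1+0, 5+15) = Beta(1, 20).
Since α = 1 ≤ 1 and β > 1, the Beta density is monotone decreasing on [0,1]; the mode is at 0.
Mean = 1/(1+20) = 0.048.
Difference = 0.048 − 0.000 = 0.048.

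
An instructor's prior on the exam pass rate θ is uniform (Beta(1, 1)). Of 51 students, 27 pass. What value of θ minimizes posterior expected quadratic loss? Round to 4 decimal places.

0.5283

Posterior: Beta(1+27, 1+24) = Beta(28, 25).
Mode = (28−1)/(28+25−2) = 27/51 = 0.5294.
Mean = 28/(28+25) = 28/53 = 0.5283.
Quadratic loss ⇒ the optimal estimator is the posterior mean.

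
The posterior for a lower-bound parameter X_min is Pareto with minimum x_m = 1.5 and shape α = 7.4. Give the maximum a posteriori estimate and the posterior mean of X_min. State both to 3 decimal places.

The Pareto density is strictly decreasing on [x_m, ∞), so the mode is x_m = 1.500.
Mean = α·x_m/(α−1) = 7.4·1.5/6.4 = 1.734.
Mean > mode: the posterior has a right tail.

maximum a posteriori estimate = 1.500, posterior mean = 1.734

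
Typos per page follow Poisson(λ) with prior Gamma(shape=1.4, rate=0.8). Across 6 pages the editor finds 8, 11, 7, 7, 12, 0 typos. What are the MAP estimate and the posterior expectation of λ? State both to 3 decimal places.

Σ counts = 45. Posterior: Gamma(shape = 1.4+45 = 46.4, rate = 0.8+6 = 6.8).
Mode = (α−1)/β = 45.4/6.8 = 6.676.
Mean = α/β = 46.4/6.8 = 6.824.
Right-skewed posterior ⇒ mode < mean.

λ_MAP = 6.676, E[λ|data] = 6.824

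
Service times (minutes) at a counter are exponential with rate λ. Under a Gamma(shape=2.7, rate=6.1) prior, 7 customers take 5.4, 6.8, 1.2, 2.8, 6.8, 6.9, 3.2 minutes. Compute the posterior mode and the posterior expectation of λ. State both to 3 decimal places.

Σ times = 33.1. Posterior: Gamma(shape = 2.7+7 = 9.7, rate = 6.1+33.1 = 39.2).
Mode = (α−1)/β = 8.7/39.2 = 0.222.
Mean = α/β = 9.7/39.2 = 0.247.
The mean is pulled above the mode by the posterior's right skew.

λ_MAP = 0.222, E[λ|data] = 0.247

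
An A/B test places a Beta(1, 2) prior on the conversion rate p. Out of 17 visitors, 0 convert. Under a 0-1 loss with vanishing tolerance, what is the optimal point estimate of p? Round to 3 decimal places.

Posterior: Beta(1+0, 2+17) = Beta(1, 19).
Since α = 1 ≤ 1 and β > 1, the Beta density is monotone decreasing on [0,1]; the mode is at 0.
Mean = 1/(1+19) = 0.050.
This is the posterior mode — the MAP estimate.

0.000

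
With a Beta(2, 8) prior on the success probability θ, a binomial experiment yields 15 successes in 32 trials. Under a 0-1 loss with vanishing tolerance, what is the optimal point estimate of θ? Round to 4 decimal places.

Posterior: Beta(2+15, 8+17) = Beta(17, 25).
Mode = (17−1)/(17+25−2) = 16/40 = 0.4000.
Mean = 17/(17+25) = 17/42 = 0.4048.
This is the posterior mode — the MAP estimate.

0.4000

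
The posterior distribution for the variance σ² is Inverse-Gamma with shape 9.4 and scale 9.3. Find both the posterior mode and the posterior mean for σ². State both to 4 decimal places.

MAP = 0.8942; posterior mean = 1.1071

Mode = β/(α+1) = 9.3/10.4 = 0.8942.
Mean = β/(α−1) = 9.3/8.4 = 1.1071.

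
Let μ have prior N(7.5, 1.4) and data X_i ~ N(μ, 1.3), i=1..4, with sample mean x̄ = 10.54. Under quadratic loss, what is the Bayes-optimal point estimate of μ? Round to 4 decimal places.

9.9672

Posterior for μ is Normal. Precision-weighted mean: (1/1.4·7.5 + 4/1.3·10.54) / (1/1.4 + 4/1.3) = 9.9672.
A Normal posterior is symmetric, so mode = mean.
Quadratic loss ⇒ the optimal estimator is the posterior mean.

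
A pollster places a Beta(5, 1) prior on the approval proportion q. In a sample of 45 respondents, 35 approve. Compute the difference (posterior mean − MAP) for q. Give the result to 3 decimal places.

-0.012

Posterior: Beta(5+35, 1+10) = Beta(40, 11).
Mode = (40−1)/(40+11−2) = 39/49 = 0.796.
Mean = 40/(40+11) = 40/51 = 0.784.
Difference = 0.784 − 0.796 = -0.012.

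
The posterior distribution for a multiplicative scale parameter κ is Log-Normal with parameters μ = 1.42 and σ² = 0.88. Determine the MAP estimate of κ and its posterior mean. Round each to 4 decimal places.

MAP = 1.7160, posterior mean = 6.4237

Mode = exp(μ − σ²) = exp(0.54) = 1.7160.
Mean = exp(μ + σ²/2) = exp(1.860) = 6.4237.
Mean > mode: the posterior has a right tail.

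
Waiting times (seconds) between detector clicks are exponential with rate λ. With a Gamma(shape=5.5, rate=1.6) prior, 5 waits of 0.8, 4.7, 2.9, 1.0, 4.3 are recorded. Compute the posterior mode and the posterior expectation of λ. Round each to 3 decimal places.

Σ times = 13.7. Posterior: Gamma(shape = 5.5+5 = 10.5, rate = 1.6+13.7 = 15.3).
Mode = (α−1)/β = 9.5/15.3 = 0.621.
Mean = α/β = 10.5/15.3 = 0.686.
The posterior is right-skewed, so the mean exceeds the mode.

MAP: 0.621. Posterior mean: 0.686.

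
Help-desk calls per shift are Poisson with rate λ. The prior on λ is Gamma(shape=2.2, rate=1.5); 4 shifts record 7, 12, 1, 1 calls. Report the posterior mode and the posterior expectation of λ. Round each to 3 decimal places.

posterior mode = 4.036, posterior expectation = 4.218

Σ counts = 21. Posterior: Gamma(shape = 2.2+21 = 23.2, rate = 1.5+4 = 5.5).
Mode = (α−1)/β = 22.2/5.5 = 4.036.
Mean = α/β = 23.2/5.5 = 4.218.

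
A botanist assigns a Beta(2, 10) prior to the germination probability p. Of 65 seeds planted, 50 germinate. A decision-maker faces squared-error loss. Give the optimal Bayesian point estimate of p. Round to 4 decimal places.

0.6753

Posterior: Beta(2+50, 10+15) = Beta(52, 25).
Mode = (52−1)/(52+25−2) = 51/75 = 0.6800.
Mean = 52/(52+25) = 52/77 = 0.6753.
Squared-error loss ⇒ the optimal estimator is the posterior mean.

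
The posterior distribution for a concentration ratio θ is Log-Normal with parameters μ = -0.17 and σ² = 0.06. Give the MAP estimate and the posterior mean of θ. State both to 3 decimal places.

MAP = 0.795; posterior mean = 0.869

Mode = exp(μ − σ²) = exp(-0.23) = 0.795.
Mean = exp(μ + σ²/2) = exp(-0.140) = 0.869.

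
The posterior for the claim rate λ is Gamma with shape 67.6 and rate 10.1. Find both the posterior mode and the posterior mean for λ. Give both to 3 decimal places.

Mode = (α−1)/β = 66.6/10.1 = 6.594.
Mean = α/β = 67.6/10.1 = 6.693.
Mean > mode: the posterior has a right tail.

posterior mode = 6.594, posterior mean = 6.693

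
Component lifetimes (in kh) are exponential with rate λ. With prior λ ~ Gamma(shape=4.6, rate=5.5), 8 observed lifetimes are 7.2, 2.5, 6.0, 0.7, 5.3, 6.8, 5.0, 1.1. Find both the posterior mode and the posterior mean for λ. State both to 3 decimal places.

λ_MAP = 0.289, E[λ|data] = 0.314

Σ times = 34.6. Posterior: Gamma(shape = 4.6+8 = 12.6, rate = 5.5+34.6 = 40.1).
Mode = (α−1)/β = 11.6/40.1 = 0.289.
Mean = α/β = 12.6/40.1 = 0.314.
Mean > mode: the posterior has a right tail.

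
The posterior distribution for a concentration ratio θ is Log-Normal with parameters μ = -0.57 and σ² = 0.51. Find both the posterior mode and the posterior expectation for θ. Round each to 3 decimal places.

Mode = exp(μ − σ²) = exp(-1.08) = 0.340.
Mean = exp(μ + σ²/2) = exp(-0.315) = 0.730.

posterior mode = 0.340, posterior expectation = 0.730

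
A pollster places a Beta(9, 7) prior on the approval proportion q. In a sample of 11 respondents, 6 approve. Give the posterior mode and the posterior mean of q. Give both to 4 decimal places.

q_MAP = 0.5600, E[q|data] = 0.5556

Posterior: Beta(9+6, 7+5) = Beta(15, 12).
Mode = (15−1)/(15+12−2) = 14/25 = 0.5600.
Mean = 15/(15+12) = 15/27 = 0.5556.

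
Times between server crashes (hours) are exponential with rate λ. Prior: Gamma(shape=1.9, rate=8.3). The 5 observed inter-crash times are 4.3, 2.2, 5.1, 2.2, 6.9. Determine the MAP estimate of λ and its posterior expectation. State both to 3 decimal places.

Σ times = 20.7. Posterior: Gamma(shape = 1.9+5 = 6.9, rate = 8.3+20.7 = 29.0).
Mode = (α−1)/β = 5.9/29.0 = 0.203.
Mean = α/β = 6.9/29.0 = 0.238.
The posterior is right-skewed, so the mean exceeds the mode.

MAP = 0.203; posterior mean = 0.238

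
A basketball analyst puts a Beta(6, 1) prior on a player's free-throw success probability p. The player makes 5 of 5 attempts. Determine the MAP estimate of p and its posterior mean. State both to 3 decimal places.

MAP estimate = 1.000, posterior mean = 0.917

Posterior: Beta(6+5, 1+0) = Beta(11, 1).
Since β = 1 ≤ 1 and α > 1, the Beta density is monotone increasing on [0,1]; the mode is at 1.
Mean = 11/(11+1) = 0.917.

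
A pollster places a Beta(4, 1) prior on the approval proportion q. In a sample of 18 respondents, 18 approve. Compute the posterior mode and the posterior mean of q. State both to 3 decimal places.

MAP = 1.000; posterior mean = 0.957

Posterior: Beta(4+18, 1+0) = Beta(22, 1).
Since β = 1 ≤ 1 and α > 1, the Beta density is monotone increasing on [0,1]; the mode is at 1.
Mean = 22/(22+1) = 0.957.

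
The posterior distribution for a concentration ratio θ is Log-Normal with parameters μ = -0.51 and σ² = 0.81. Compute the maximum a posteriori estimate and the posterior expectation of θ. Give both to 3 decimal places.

MAP = 0.267, posterior mean = 0.900

Mode = exp(μ − σ²) = exp(-1.32) = 0.267.
Mean = exp(μ + σ²/2) = exp(-0.105) = 0.900.
Mean > mode: the posterior has a right tail.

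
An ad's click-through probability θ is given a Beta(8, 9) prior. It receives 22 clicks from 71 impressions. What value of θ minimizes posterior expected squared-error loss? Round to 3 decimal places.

Posterior: Beta(8+22, 9+49) = Beta(30, 58).
Mode = (30−1)/(30+58−2) = 29/86 = 0.337.
Mean = 30/(30+58) = 30/88 = 0.341.
Squared-error loss ⇒ the optimal estimator is the posterior mean.

0.341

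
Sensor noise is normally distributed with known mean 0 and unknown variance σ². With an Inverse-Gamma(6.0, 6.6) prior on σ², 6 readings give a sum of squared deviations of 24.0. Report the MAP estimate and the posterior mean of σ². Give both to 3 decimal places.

σ²_MAP = 1.860, E[σ²|data] = 2.325

Posterior: Inverse-Gamma(shape = 6.0+6/2 = 9.0, scale = 6.6+24.0/2 = 18.6).
Mode = β/(α+1) = 18.6/10.0 = 1.860.
Mean = β/(α−1) = 18.6/8.0 = 2.325.
Mean > mode: the posterior has a right tail.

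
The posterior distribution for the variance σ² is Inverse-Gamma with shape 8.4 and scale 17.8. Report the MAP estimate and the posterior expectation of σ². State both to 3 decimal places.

MAP: 1.894. Posterior mean: 2.405.

Mode = β/(α+1) = 17.8/9.4 = 1.894.
Mean = β/(α−1) = 17.8/7.4 = 2.405.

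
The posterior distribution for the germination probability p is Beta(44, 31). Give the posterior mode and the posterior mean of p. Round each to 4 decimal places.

MAP = 0.5890; posterior mean = 0.5867

Mode = (44−1)/(44+31−2) = 43/73 = 0.5890.
Mean = 44/(44+31) = 44/75 = 0.5867.
Mode > mean: the posterior has a left tail.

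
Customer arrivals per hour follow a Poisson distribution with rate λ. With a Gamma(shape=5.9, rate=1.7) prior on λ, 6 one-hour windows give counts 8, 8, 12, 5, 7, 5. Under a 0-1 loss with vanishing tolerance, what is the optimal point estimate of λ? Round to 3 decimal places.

Σ counts = 45. Posterior: Gamma(shape = 5.9+45 = 50.9, rate = 1.7+6 = 7.7).
Mode = (α−1)/β = 49.9/7.7 = 6.481.
Mean = α/β = 50.9/7.7 = 6.610.
This is the posterior mode — the MAP estimate.

6.481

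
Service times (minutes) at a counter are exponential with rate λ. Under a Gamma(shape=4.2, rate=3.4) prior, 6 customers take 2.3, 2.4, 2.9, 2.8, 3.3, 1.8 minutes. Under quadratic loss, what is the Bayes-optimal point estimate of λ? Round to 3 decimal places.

Σ times = 15.5. Posterior: Gamma(shape = 4.2+6 = 10.2, rate = 3.4+15.5 = 18.9).
Mode = (α−1)/β = 9.2/18.9 = 0.487.
Mean = α/β = 10.2/18.9 = 0.540.
Quadratic loss ⇒ the optimal estimator is the posterior mean.

0.540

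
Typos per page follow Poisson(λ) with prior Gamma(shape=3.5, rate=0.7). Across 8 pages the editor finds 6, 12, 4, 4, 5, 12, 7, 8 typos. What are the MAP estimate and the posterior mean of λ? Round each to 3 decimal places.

MAP = 6.954; posterior mean = 7.069

Σ counts = 58. Posterior: Gamma(shape = 3.5+58 = 61.5, rate = 0.7+8 = 8.7).
Mode = (α−1)/β = 60.5/8.7 = 6.954.
Mean = α/β = 61.5/8.7 = 7.069.
The mean is pulled above the mode by the posterior's right skew.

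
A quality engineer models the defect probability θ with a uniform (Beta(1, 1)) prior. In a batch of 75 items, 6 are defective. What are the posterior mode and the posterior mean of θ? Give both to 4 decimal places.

Posterior: Beta(1+6, 1+69) = Beta(7, 70).
Mode = (7−1)/(7+70−2) = 6/75 = 0.0800.
With a flat prior the MAP equals the MLE, 6/75.
Mean = 7/(7+70) = 7/77 = 0.0909.
The mean is pulled above the mode by the posterior's right skew.

posterior mode = 0.0800, posterior mean = 0.0909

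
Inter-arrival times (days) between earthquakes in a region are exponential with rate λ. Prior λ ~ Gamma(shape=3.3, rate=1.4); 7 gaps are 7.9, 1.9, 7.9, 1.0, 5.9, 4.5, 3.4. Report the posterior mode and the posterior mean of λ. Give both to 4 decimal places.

Σ times = 32.5. Posterior: Gamma(shape = 3.3+7 = 10.3, rate = 1.4+32.5 = 33.9).
Mode = (α−1)/β = 9.3/33.9 = 0.2743.
Mean = α/β = 10.3/33.9 = 0.3038.

λ_MAP = 0.2743, E[λ|data] = 0.3038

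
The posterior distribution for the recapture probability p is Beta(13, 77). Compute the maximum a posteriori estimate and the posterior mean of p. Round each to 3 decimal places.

p_MAP = 0.136, E[p|data] = 0.144

Mode = (13−1)/(13+77−2) = 12/88 = 0.136.
Mean = 13/(13+77) = 13/90 = 0.144.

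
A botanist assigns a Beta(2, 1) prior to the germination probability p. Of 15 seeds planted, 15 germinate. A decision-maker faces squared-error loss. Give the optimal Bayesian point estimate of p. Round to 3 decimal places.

Posterior: Beta(2+15, 1+0) = Beta(17, 1).
Since β = 1 ≤ 1 and α > 1, the Beta density is monotone increasing on [0,1]; the mode is at 1.
Mean = 17/(17+1) = 0.944.
Squared-error loss ⇒ the optimal estimator is the posterior mean.

0.944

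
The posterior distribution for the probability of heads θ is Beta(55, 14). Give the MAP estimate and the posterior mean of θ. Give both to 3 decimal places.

MAP estimate = 0.806, posterior mean = 0.797

Mode = (55−1)/(55+14−2) = 54/67 = 0.806.
Mean = 55/(55+14) = 55/69 = 0.797.
Left-skewed posterior ⇒ mean < mode.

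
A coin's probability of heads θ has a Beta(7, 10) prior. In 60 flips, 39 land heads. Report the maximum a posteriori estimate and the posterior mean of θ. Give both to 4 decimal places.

Posterior: Beta(7+39, 10+21) = Beta(46, 31).
Mode = (46−1)/(46+31−2) = 45/75 = 0.6000.
Mean = 46/(46+31) = 46/77 = 0.5974.

MAP = 0.6000, posterior mean = 0.5974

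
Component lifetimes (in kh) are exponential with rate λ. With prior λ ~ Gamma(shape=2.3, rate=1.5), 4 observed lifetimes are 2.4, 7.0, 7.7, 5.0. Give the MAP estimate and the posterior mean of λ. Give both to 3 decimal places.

Σ times = 22.1. Posterior: Gamma(shape = 2.3+4 = 6.3, rate = 1.5+22.1 = 23.6).
Mode = (α−1)/β = 5.3/23.6 = 0.225.
Mean = α/β = 6.3/23.6 = 0.267.

MAP = 0.225; posterior mean = 0.267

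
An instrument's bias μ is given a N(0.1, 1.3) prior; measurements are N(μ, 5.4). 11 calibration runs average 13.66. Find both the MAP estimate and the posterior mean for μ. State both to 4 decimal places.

Posterior for μ is Normal. Precision-weighted mean: (1/1.3·0.1 + 11/5.4·13.66) / (1/1.3 + 11/5.4) = 9.9430.
A Normal posterior is symmetric, so mode = mean.

μ_MAP = 9.9430, E[μ|data] = 9.9430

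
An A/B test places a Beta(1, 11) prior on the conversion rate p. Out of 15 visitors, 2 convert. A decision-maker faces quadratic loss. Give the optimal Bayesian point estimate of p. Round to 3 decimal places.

0.111

Posterior: Beta(1+2, 11+13) = Beta(3, 24).
Mode = (3−1)/(3+24−2) = 2/25 = 0.080.
Mean = 3/(3+24) = 3/27 = 0.111.
Quadratic loss ⇒ the optimal estimator is the posterior mean.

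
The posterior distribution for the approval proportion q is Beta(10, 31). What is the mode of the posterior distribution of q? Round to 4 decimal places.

Mode = (10−1)/(10+31−2) = 9/39 = 0.2308.
Mean = 10/(10+31) = 10/41 = 0.2439.
This is the posterior mode — the MAP estimate.

0.2308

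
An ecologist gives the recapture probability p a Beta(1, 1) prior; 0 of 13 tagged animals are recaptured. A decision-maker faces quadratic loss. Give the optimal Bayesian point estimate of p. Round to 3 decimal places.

Posterior: Beta(1+0, 1+13) = Beta(1, 14).
Since α = 1 ≤ 1 and β > 1, the Beta density is monotone decreasing on [0,1]; the mode is at 0.
Mean = 1/(1+14) = 0.067.
Quadratic loss ⇒ the optimal estimator is the posterior mean.

0.067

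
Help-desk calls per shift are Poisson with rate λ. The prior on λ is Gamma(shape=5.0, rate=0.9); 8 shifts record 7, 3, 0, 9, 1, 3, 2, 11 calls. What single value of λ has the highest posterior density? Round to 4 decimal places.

Σ counts = 36. Posterior: Gamma(shape = 5.0+36 = 41.0, rate = 0.9+8 = 8.9).
Mode = (α−1)/β = 40.0/8.9 = 4.4944.
Mean = α/β = 41.0/8.9 = 4.6067.
This is the posterior mode — the MAP estimate.

4.4944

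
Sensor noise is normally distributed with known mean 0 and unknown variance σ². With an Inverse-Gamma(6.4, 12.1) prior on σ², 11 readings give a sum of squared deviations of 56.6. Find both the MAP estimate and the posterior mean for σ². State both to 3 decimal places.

Posterior: Inverse-Gamma(shape = 6.4+11/2 = 11.9, scale = 12.1+56.6/2 = 40.4).
Mode = β/(α+1) = 40.4/12.9 = 3.132.
Mean = β/(α−1) = 40.4/10.9 = 3.706.
The posterior is right-skewed, so the mean exceeds the mode.

σ²_MAP = 3.132, E[σ²|data] = 3.706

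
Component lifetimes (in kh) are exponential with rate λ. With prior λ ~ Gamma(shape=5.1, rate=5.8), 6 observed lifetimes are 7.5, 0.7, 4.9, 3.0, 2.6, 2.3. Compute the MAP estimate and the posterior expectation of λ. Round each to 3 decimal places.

MAP = 0.377, posterior mean = 0.414

Σ times = 21.0. Posterior: Gamma(shape = 5.1+6 = 11.1, rate = 5.8+21.0 = 26.8).
Mode = (α−1)/β = 10.1/26.8 = 0.377.
Mean = α/β = 11.1/26.8 = 0.414.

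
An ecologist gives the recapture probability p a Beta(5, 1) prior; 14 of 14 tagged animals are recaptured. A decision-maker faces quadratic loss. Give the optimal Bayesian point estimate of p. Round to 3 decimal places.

0.950

Posterior: Beta(5+14, 1+0) = Beta(19, 1).
Since β = 1 ≤ 1 and α > 1, the Beta density is monotone increasing on [0,1]; the mode is at 1.
Mean = 19/(19+1) = 0.950.
Quadratic loss ⇒ the optimal estimator is the posterior mean.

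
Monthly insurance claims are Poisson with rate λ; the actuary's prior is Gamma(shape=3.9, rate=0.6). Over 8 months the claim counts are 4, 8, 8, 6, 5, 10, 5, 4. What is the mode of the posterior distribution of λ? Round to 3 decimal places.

6.151

Σ counts = 50. Posterior: Gamma(shape = 3.9+50 = 53.9, rate = 0.6+8 = 8.6).
Mode = (α−1)/β = 52.9/8.6 = 6.151.
Mean = α/β = 53.9/8.6 = 6.267.
This is the posterior mode — the MAP estimate.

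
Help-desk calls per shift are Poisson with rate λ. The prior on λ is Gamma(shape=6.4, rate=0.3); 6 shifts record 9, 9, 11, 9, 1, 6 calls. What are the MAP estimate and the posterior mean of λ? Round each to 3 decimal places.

MAP estimate = 8.000, posterior mean = 8.159

Σ counts = 45. Posterior: Gamma(shape = 6.4+45 = 51.4, rate = 0.3+6 = 6.3).
Mode = (α−1)/β = 50.4/6.3 = 8.000.
Mean = α/β = 51.4/6.3 = 8.159.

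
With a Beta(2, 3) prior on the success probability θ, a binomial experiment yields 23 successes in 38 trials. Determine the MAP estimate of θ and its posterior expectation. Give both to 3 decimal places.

Posterior: Beta(2+23, 3+15) = Beta(25, 18).
Mode = (25−1)/(25+18−2) = 24/41 = 0.585.
Mean = 25/(25+18) = 25/43 = 0.581.

MAP = 0.585, posterior mean = 0.581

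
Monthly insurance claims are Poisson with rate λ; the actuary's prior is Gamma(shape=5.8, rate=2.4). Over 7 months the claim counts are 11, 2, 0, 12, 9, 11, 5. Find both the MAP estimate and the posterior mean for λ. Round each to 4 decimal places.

Σ counts = 50. Posterior: Gamma(shape = 5.8+50 = 55.8, rate = 2.4+7 = 9.4).
Mode = (α−1)/β = 54.8/9.4 = 5.8298.
Mean = α/β = 55.8/9.4 = 5.9362.

MAP = 5.8298; posterior mean = 5.9362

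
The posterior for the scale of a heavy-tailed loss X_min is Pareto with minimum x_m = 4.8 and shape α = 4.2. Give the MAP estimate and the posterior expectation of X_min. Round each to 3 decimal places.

The Pareto density is strictly decreasing on [x_m, ∞), so the mode is x_m = 4.800.
Mean = α·x_m/(α−1) = 4.2·4.8/3.2 = 6.300.
The mean is pulled above the mode by the posterior's right skew.

MAP = 4.800, posterior mean = 6.300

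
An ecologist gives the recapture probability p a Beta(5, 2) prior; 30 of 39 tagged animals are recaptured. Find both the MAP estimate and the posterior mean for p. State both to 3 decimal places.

MAP: 0.773. Posterior mean: 0.761.

Posterior: Beta(5+30, 2+9) = Beta(35, 11).
Mode = (35−1)/(35+11−2) = 34/44 = 0.773.
Mean = 35/(35+11) = 35/46 = 0.761.
The posterior is left-skewed, so the mode exceeds the mean.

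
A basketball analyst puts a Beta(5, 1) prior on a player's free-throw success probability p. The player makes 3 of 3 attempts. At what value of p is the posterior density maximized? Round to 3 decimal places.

Posterior: Beta(5+3, 1+0) = Beta(8, 1).
Since β = 1 ≤ 1 and α > 1, the Beta density is monotone increasing on [0,1]; the mode is at 1.
Mean = 8/(8+1) = 0.889.
This is the posterior mode — the MAP estimate.

1.000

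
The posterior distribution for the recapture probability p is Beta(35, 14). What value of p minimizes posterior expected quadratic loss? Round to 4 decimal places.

0.7143

Mode = (35−1)/(35+14−2) = 34/47 = 0.7234.
Mean = 35/(35+14) = 35/49 = 0.7143.
Quadratic loss ⇒ the optimal estimator is the posterior mean.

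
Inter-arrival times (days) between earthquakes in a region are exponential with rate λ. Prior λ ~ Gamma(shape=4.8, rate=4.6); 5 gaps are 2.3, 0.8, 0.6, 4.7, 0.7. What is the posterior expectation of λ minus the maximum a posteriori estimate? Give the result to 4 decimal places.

Σ times = 9.1. Posterior: Gamma(shape = 4.8+5 = 9.8, rate = 4.6+9.1 = 13.7).
Mode = (α−1)/β = 8.8/13.7 = 0.6423.
Mean = α/β = 9.8/13.7 = 0.7153.
Difference = 0.7153 − 0.6423 = 0.0730.
The posterior is right-skewed, so the mean exceeds the mode.

0.0730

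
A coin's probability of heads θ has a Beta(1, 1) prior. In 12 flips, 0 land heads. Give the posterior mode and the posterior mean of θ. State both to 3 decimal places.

Posterior: Beta(1+0, 1+12) = Beta(1, 13).
Since α = 1 ≤ 1 and β > 1, the Beta density is monotone decreasing on [0,1]; the mode is at 0.
Mean = 1/(1+13) = 0.071.
The posterior is right-skewed, so the mean exceeds the mode.

MAP: 0.000. Posterior mean: 0.071.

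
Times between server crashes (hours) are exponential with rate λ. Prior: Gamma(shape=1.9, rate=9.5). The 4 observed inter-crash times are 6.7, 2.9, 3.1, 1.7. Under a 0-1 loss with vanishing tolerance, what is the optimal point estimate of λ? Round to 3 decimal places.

0.205

Σ times = 14.4. Posterior: Gamma(shape = 1.9+4 = 5.9, rate = 9.5+14.4 = 23.9).
Mode = (α−1)/β = 4.9/23.9 = 0.205.
Mean = α/β = 5.9/23.9 = 0.247.
This is the posterior mode — the MAP estimate.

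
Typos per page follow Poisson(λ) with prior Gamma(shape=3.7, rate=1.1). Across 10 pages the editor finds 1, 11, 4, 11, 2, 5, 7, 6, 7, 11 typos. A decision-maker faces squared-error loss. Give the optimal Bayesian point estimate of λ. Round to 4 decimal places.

Σ counts = 65. Posterior: Gamma(shape = 3.7+65 = 68.7, rate = 1.1+10 = 11.1).
Mode = (α−1)/β = 67.7/11.1 = 6.0991.
Mean = α/β = 68.7/11.1 = 6.1892.
Squared-error loss ⇒ the optimal estimator is the posterior mean.

6.1892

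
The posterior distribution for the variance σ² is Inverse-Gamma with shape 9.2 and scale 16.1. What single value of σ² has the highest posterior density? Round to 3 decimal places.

1.578

Mode = β/(α+1) = 16.1/10.2 = 1.578.
Mean = β/(α−1) = 16.1/8.2 = 1.963.
This is the posterior mode — the MAP estimate.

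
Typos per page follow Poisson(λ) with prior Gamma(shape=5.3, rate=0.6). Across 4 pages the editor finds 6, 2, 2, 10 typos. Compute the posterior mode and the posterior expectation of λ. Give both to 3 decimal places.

Σ counts = 20. Posterior: Gamma(shape = 5.3+20 = 25.3, rate = 0.6+4 = 4.6).
Mode = (α−1)/β = 24.3/4.6 = 5.283.
Mean = α/β = 25.3/4.6 = 5.500.

MAP = 5.283; posterior mean = 5.500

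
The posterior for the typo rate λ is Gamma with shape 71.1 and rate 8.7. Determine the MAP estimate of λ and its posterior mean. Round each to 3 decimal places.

Mode = (α−1)/β = 70.1/8.7 = 8.057.
Mean = α/β = 71.1/8.7 = 8.172.

MAP estimate = 8.057, posterior mean = 8.172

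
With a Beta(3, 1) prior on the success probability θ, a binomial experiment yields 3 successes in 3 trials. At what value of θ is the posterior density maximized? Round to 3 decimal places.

1.000

Posterior: Beta(3+3, 1+0) = Beta(6, 1).
Since β = 1 ≤ 1 and α > 1, the Beta density is monotone increasing on [0,1]; the mode is at 1.
Mean = 6/(6+1) = 0.857.
This is the posterior mode — the MAP estimate.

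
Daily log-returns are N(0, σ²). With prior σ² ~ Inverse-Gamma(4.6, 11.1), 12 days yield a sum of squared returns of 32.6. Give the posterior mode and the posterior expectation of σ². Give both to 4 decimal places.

Posterior: Inverse-Gamma(shape = 4.6+12/2 = 10.6, scale = 11.1+32.6/2 = 27.4).
Mode = β/(α+1) = 27.4/11.6 = 2.3621.
Mean = β/(α−1) = 27.4/9.6 = 2.8542.
The posterior is right-skewed, so the mean exceeds the mode.

σ²_MAP = 2.3621, E[σ²|data] = 2.8542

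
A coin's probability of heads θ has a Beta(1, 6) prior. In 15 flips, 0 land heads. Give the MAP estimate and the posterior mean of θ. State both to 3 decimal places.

MAP: 0.000. Posterior mean: 0.045.

Posterior: Beta(1+0, 6+15) = Beta(1, 21).
Since α = 1 ≤ 1 and β > 1, the Beta density is monotone decreasing on [0,1]; the mode is at 0.
Mean = 1/(1+21) = 0.045.
Right-skewed posterior ⇒ mode < mean.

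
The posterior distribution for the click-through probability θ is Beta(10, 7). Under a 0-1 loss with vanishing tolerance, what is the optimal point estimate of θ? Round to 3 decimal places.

0.600

Mode = (10−1)/(10+7−2) = 9/15 = 0.600.
Mean = 10/(10+7) = 10/17 = 0.588.
This is the posterior mode — the MAP estimate.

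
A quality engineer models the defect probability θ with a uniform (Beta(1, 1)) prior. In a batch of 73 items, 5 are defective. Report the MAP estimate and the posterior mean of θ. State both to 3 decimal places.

MAP estimate = 0.068, posterior mean = 0.080

Posterior: Beta(1+5, 1+68) = Beta(6, 69).
Mode = (6−1)/(6+69−2) = 5/73 = 0.068.
Mean = 6/(6+69) = 6/75 = 0.080.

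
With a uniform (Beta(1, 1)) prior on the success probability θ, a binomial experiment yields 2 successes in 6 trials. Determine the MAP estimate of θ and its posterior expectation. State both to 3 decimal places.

Posterior: Beta(1+2, 1+4) = Beta(3, 5).
Mode = (3−1)/(3+5−2) = 2/6 = 0.333.
Mean = 3/(3+5) = 3/8 = 0.375.
Mean > mode: the posterior has a right tail.

θ_MAP = 0.333, E[θ|data] = 0.375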